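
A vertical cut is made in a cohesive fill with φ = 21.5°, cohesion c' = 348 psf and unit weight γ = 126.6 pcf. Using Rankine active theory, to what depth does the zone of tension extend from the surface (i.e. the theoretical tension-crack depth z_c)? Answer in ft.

K_a = tan²(45° − 21.5°/2) = 0.4636; √K_a = 0.6809.
The active pressure is zero where K_a γ z = 2c√K_a, so z_c = 2c/(γ√K_a) = 2×348/(126.6×0.6809) = 8.074 ft.

8.07 ft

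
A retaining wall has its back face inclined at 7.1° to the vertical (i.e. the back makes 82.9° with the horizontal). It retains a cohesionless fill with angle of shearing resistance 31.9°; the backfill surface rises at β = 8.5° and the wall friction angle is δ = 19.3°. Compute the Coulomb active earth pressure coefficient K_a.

0.371

K_a = sin²(α+φ) / [sin²α · sin(α−δ) · (1 + √{sin(φ+δ)sin(φ−β) / (sin(α−δ)sin(α+β))})²].
With α = 82.9°, φ = 31.9°, δ = 19.3°, β = 8.5°: K_a = 0.3705.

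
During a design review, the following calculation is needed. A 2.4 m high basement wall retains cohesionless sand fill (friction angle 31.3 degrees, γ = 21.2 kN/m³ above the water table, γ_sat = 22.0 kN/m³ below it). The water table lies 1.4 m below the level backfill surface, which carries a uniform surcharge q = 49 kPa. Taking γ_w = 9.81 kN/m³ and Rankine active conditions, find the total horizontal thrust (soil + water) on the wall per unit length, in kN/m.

K_a = tan²(45° − φ/2) = 0.3162.
γ' = 22.0 − 9.81 = 12.19 kN/m³. h₂ = H − d_w = 1.0 m.
σ'_h: at surface K_a·q = 15.49; at WT K_a(q+γd_w) = 24.88; at base K_a(q+γd_w+γ'h₂) = 28.73 kPa.
P₁ = ½(15.49+24.88)×1.4 = 28.26; P₂ = ½(24.88+28.73)×1.0 = 26.81; P_w = ½γ_w h₂² = 4.905.
Total = 28.26+26.81+4.905 = 59.97 kN/m.

60.0 kN/m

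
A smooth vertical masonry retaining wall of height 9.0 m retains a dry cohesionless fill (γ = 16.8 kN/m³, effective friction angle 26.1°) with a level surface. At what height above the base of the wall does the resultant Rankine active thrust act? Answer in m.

3.00 m

K_a = 0.3889.
The pressure distribution is triangular, so the resultant acts at H/3 above the base = 9.0/3 = 3.000 m.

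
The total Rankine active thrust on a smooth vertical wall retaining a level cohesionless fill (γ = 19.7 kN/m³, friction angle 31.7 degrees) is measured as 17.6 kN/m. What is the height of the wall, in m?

2.40 m

K_a = 0.3111. P_a = ½ K_a γ H² ⇒ H = √(2P_a/(K_a γ)).
H = √(2×17.6/(0.3111×19.7)) = 2.397 m.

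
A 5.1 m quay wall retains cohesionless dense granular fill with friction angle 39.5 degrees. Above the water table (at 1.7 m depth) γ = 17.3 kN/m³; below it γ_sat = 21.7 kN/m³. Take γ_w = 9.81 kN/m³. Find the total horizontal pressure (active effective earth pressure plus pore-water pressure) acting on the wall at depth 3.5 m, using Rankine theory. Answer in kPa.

K_a = (1 − sin φ)/(1 + sin φ) = 0.2224.
γ' = 21.7 − 9.81 = 11.89 kN/m³.
Effective vertical stress at 3.5 m: σ'_v = 17.3×1.7 + 11.89×1.80 = 50.81 kPa.
σ'_h = K_a σ'_v = 0.2224 × 50.81 = 11.30 kPa; u = γ_w × 1.80 = 17.66 kPa.
Total σ_h = 11.30 + 17.66 = 28.96 kPa.

29.0 kPa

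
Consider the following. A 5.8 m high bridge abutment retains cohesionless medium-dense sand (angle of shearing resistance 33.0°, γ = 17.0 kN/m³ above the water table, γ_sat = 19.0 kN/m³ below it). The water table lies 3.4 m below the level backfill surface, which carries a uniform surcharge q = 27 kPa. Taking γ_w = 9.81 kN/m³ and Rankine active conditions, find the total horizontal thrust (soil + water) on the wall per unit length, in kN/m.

152 kN/m

K_a = tan²(45° − φ/2) = 0.2948.
γ' = 19.0 − 9.81 = 9.190 kN/m³. h₂ = H − d_w = 2.4 m.
σ'_h: at surface K_a·q = 7.960; at WT K_a(q+γd_w) = 25.00; at base K_a(q+γd_w+γ'h₂) = 31.50 kPa.
P₁ = ½(7.960+25.00)×3.4 = 56.03; P₂ = ½(25.00+31.50)×2.4 = 67.80; P_w = ½γ_w h₂² = 28.25.
Total = 56.03+67.80+28.25 = 152.1 kN/m.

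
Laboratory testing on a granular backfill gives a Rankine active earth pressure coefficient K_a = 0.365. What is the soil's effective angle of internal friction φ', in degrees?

K_a = tan²(45° − φ/2) ⇒ 45° − φ/2 = arctan(√0.365) = 31.14°.
φ = 2(45° − 31.14°) = 27.72°.

27.7°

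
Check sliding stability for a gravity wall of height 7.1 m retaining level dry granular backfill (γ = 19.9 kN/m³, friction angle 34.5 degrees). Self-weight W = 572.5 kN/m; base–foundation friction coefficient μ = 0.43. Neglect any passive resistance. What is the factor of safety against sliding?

K_a = tan²(45° − 34.5°/2) = 0.2768.
P_a = ½K_aγH² = 0.5×0.2768×19.9×7.1² = 138.8 kN/m, acting at H/3 = 2.367 m above the base.
FS_sliding = μW / P_a = 0.43×572.5 / 138.8 = 1.773.

1.77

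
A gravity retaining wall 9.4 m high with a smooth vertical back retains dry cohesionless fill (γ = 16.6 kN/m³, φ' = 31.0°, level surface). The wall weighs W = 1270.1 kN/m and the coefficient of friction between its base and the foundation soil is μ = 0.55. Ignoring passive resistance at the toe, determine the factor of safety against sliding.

2.98

K_a = tan²(45° − 31.0°/2) = 0.3201.
P_a = ½K_aγH² = 0.5×0.3201×16.6×9.4² = 234.8 kN/m, acting at H/3 = 3.133 m above the base.
FS_sliding = μW / P_a = 0.55×1270.1 / 234.8 = 2.976.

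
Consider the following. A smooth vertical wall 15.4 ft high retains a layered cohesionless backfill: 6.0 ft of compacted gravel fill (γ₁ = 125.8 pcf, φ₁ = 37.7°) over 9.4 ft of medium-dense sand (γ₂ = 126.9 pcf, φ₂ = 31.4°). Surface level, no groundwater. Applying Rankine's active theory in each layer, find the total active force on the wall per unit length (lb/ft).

K_a1 = tan²(45°−37.7°/2) = 0.2411; K_a2 = tan²(45°−31.4°/2) = 0.3149.
Layer 1: σ at base = K_a1 γ₁ h₁ = 182.0 psf; P₁ = ½×182.0×6.0 = 545.9.
Layer 2: σ_v at top = γ₁h₁ = 754.8; σ_h top = K_a2×754.8 = 237.7; σ_h base = K_a2×(754.8+126.9×9.4) = 613.3.
P₂ = ½(237.7+613.3)×9.4 = 4000. Total P_a = 545.9+4000 = 4546 lb/ft.

4550 lb/ft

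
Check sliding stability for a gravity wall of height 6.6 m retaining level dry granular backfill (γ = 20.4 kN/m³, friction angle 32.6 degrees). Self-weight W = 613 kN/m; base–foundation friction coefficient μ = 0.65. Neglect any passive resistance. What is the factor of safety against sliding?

2.99

K_a = tan²(45° − 32.6°/2) = 0.2997.
P_a = ½K_aγH² = 0.5×0.2997×20.4×6.6² = 133.2 kN/m, acting at H/3 = 2.200 m above the base.
FS_sliding = μW / P_a = 0.65×613 / 133.2 = 2.992.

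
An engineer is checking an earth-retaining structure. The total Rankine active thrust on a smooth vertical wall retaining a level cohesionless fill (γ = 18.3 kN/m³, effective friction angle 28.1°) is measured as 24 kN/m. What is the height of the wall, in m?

2.70 m

K_a = 0.3596. P_a = ½ K_a γ H² ⇒ H = √(2P_a/(K_a γ)).
H = √(2×24/(0.3596×18.3)) = 2.701 m.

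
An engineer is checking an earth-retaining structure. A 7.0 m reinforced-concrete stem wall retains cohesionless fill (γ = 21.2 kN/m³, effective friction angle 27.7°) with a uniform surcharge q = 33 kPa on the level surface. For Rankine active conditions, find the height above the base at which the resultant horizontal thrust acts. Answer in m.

K_a = 0.3653.
Triangular part P₁ = ½K_aγH² = 189.8 at H/3 = 2.333 m; rectangular part P₂ = K_a q H = 84.39 at H/2 = 3.500 m.
ȳ = (P₁·2.333 + P₂·3.500)/(P₁+P₂) = 2.692 m.

2.69 m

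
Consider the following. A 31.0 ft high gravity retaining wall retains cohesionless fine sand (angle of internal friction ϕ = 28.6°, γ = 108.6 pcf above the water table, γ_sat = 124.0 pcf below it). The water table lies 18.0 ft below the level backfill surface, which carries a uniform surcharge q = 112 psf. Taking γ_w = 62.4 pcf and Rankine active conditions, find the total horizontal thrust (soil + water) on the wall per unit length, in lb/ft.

K_a = tan²(45° − φ/2) = 0.3525.
γ' = 124.0 − 62.4 = 61.60 pcf. h₂ = H − d_w = 13.0 ft.
σ'_h: at surface K_a·q = 39.49; at WT K_a(q+γd_w) = 728.6; at base K_a(q+γd_w+γ'h₂) = 1011 psf.
P₁ = ½(39.49+728.6)×18.0 = 6913; P₂ = ½(728.6+1011)×13.0 = 11310; P_w = ½γ_w h₂² = 5273.
Total = 6913+11310+5273 = 23490 lb/ft.

23500 lb/ft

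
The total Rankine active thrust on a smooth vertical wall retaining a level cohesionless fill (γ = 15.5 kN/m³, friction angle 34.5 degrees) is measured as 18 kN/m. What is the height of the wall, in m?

K_a = 0.2768. P_a = ½ K_a γ H² ⇒ H = √(2P_a/(K_a γ)).
H = √(2×18/(0.2768×15.5)) = 2.897 m.

2.90 m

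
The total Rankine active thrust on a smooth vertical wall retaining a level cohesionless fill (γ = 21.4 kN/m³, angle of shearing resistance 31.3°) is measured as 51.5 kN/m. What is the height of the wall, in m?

K_a = 0.3162. P_a = ½ K_a γ H² ⇒ H = √(2P_a/(K_a γ)).
H = √(2×51.5/(0.3162×21.4)) = 3.901 m.

3.90 m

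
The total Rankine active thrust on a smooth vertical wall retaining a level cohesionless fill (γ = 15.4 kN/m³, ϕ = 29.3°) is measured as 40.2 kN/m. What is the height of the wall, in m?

3.90 m

K_a = 0.3428. P_a = ½ K_a γ H² ⇒ H = √(2P_a/(K_a γ)).
H = √(2×40.2/(0.3428×15.4)) = 3.902 m.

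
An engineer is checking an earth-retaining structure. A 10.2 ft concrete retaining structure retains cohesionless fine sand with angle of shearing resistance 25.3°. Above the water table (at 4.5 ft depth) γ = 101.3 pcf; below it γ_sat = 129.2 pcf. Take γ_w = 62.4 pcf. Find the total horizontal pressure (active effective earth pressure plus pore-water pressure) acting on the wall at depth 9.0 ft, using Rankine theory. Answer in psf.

K_a = (1 − sin φ)/(1 + sin φ) = 0.4012.
γ' = 129.2 − 62.4 = 66.80 pcf.
Effective vertical stress at 9.0 ft: σ'_v = 101.3×4.5 + 66.80×4.50 = 756.4 psf.
σ'_h = K_a σ'_v = 0.4012 × 756.4 = 303.5 psf; u = γ_w × 4.50 = 280.8 psf.
Total σ_h = 303.5 + 280.8 = 584.3 psf.

584 psf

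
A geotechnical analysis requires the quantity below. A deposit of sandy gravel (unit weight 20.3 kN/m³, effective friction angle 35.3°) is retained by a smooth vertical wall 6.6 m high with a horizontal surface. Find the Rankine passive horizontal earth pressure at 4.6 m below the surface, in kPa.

349 kPa

K_p = (1 + sin φ)/(1 − sin φ) = 3.738.
σ_h = K_p γ z = 3.738 × 20.3 × 4.6 = 349.0 kPa.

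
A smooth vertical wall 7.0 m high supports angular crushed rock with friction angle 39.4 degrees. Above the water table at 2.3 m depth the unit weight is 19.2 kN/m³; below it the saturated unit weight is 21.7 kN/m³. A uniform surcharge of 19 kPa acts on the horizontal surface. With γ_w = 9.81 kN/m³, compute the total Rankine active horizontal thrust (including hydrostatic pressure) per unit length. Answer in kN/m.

225 kN/m

K_a = tan²(45° − φ/2) = 0.2234.
γ' = 21.7 − 9.81 = 11.89 kN/m³. h₂ = H − d_w = 4.7 m.
σ'_h: at surface K_a·q = 4.245; at WT K_a(q+γd_w) = 14.11; at base K_a(q+γd_w+γ'h₂) = 26.60 kPa.
P₁ = ½(4.245+14.11)×2.3 = 21.11; P₂ = ½(14.11+26.60)×4.7 = 95.67; P_w = ½γ_w h₂² = 108.4.
Total = 21.11+95.67+108.4 = 225.1 kN/m.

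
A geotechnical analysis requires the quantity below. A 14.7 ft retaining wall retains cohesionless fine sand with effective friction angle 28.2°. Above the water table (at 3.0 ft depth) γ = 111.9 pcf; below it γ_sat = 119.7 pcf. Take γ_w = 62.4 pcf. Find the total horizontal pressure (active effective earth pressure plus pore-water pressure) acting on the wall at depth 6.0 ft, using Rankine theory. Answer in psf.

369 psf

K_a = (1 − sin φ)/(1 + sin φ) = 0.3582.
γ' = 119.7 − 62.4 = 57.30 pcf.
Effective vertical stress at 6.0 ft: σ'_v = 111.9×3.0 + 57.30×3.00 = 507.6 psf.
σ'_h = K_a σ'_v = 0.3582 × 507.6 = 181.8 psf; u = γ_w × 3.00 = 187.2 psf.
Total σ_h = 181.8 + 187.2 = 369.0 psf.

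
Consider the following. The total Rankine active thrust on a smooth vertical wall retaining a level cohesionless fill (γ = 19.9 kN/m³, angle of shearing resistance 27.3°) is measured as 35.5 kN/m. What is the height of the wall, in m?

3.10 m

K_a = 0.3711. P_a = ½ K_a γ H² ⇒ H = √(2P_a/(K_a γ)).
H = √(2×35.5/(0.3711×19.9)) = 3.101 m.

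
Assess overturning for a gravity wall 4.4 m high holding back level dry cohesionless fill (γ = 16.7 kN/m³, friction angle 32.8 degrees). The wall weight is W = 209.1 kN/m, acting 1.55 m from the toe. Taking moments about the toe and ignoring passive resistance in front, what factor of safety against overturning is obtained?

4.60

K_a = tan²(45° − 32.8°/2) = 0.2973.
P_a = ½K_aγH² = 0.5×0.2973×16.7×4.4² = 48.05 kN/m, acting at H/3 = 1.467 m above the base.
Overturning moment M_o = P_a × H/3 = 48.05 × 1.467 = 70.48.
Resisting moment M_r = W × 1.55 = 209.1 × 1.55 = 324.1.
FS_overturning = M_r/M_o = 324.1/70.48 = 4.599.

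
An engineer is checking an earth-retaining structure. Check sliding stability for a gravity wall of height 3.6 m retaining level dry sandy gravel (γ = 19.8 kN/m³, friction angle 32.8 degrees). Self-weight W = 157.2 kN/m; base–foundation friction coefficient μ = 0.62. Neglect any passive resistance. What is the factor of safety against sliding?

2.56

K_a = tan²(45° − 32.8°/2) = 0.2973.
P_a = ½K_aγH² = 0.5×0.2973×19.8×3.6² = 38.14 kN/m, acting at H/3 = 1.200 m above the base.
FS_sliding = μW / P_a = 0.62×157.2 / 38.14 = 2.555.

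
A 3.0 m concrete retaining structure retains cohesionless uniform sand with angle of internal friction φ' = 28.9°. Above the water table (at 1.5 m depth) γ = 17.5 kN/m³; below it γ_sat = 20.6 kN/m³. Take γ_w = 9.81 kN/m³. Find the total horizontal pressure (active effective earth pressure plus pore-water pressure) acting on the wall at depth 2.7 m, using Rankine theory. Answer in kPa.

25.4 kPa

K_a = (1 − sin φ)/(1 + sin φ) = 0.3484.
γ' = 20.6 − 9.81 = 10.79 kN/m³.
Effective vertical stress at 2.7 m: σ'_v = 17.5×1.5 + 10.79×1.20 = 39.20 kPa.
σ'_h = K_a σ'_v = 0.3484 × 39.20 = 13.66 kPa; u = γ_w × 1.20 = 11.77 kPa.
Total σ_h = 13.66 + 11.77 = 25.43 kPa.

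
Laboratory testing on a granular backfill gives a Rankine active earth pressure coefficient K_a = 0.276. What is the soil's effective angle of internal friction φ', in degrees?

34.6°

K_a = tan²(45° − φ/2) ⇒ 45° − φ/2 = arctan(√0.276) = 27.72°.
φ = 2(45° − 27.72°) = 34.57°.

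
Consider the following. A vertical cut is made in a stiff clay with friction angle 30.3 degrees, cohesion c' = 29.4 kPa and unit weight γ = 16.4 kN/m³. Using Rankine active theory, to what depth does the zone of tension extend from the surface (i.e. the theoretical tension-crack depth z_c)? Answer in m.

6.25 m

K_a = tan²(45° − 30.3°/2) = 0.3293; √K_a = 0.5739.
The active pressure is zero where K_a γ z = 2c√K_a, so z_c = 2c/(γ√K_a) = 2×29.4/(16.4×0.5739) = 6.248 m.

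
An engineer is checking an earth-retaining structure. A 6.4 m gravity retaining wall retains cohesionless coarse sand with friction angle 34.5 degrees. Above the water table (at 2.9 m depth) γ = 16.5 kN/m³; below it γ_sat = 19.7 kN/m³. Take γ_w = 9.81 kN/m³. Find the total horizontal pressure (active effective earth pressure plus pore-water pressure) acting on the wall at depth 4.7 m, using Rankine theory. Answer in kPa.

35.8 kPa

K_a = (1 − sin φ)/(1 + sin φ) = 0.2768.
γ' = 19.7 − 9.81 = 9.890 kN/m³.
Effective vertical stress at 4.7 m: σ'_v = 16.5×2.9 + 9.890×1.80 = 65.65 kPa.
σ'_h = K_a σ'_v = 0.2768 × 65.65 = 18.17 kPa; u = γ_w × 1.80 = 17.66 kPa.
Total σ_h = 18.17 + 17.66 = 35.83 kPa.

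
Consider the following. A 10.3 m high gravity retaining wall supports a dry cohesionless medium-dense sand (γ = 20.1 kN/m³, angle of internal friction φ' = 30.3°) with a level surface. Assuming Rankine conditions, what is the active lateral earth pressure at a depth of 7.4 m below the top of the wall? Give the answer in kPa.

49.0 kPa

K_a = (1 − sin φ)/(1 + sin φ) = 0.3293.
σ_h = K_a γ z = 0.3293 × 20.1 × 7.4 = 48.98 kPa.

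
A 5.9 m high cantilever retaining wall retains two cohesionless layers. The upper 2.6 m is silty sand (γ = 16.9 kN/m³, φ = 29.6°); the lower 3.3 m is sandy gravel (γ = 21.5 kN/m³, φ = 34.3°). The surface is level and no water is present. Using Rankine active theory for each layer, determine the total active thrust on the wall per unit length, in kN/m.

K_a1 = tan²(45°−29.6°/2) = 0.3387; K_a2 = tan²(45°−34.3°/2) = 0.2792.
Layer 1: σ at base = K_a1 γ₁ h₁ = 14.88 kPa; P₁ = ½×14.88×2.6 = 19.35.
Layer 2: σ_v at top = γ₁h₁ = 43.94; σ_h top = K_a2×43.94 = 12.27; σ_h base = K_a2×(43.94+21.5×3.3) = 32.07.
P₂ = ½(12.27+32.07)×3.3 = 73.16. Total P_a = 19.35+73.16 = 92.51 kN/m.

92.5 kN/m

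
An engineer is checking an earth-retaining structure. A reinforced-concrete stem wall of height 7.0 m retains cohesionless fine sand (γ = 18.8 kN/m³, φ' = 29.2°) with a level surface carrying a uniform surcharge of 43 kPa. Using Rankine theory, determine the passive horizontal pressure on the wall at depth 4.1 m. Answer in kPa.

K_p = (1 + sin φ)/(1 − sin φ) = 2.905.
σ_v = γz + q = 18.8 × 4.1 + 43 = 120.1 kPa.
σ_h = K_p σ_v = 2.905 × 120.1 = 348.9 kPa.

349 kPa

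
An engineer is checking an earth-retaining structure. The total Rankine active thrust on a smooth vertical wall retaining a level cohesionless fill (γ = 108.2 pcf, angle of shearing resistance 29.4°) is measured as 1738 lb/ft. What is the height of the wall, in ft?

K_a = 0.3415. P_a = ½ K_a γ H² ⇒ H = √(2P_a/(K_a γ)).
H = √(2×1738/(0.3415×108.2)) = 9.700 ft.

9.70 ft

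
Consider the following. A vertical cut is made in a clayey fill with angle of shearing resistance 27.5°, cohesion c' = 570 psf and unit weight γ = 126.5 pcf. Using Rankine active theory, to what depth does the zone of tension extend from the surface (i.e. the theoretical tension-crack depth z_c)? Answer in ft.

K_a = tan²(45° − 27.5°/2) = 0.3682; √K_a = 0.6068.
The active pressure is zero where K_a γ z = 2c√K_a, so z_c = 2c/(γ√K_a) = 2×570/(126.5×0.6068) = 14.85 ft.

14.9 ft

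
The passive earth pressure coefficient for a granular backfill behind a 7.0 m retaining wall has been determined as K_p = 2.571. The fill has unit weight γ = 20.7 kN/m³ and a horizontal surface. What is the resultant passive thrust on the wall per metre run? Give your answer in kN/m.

P = ½ K_p γ H² = 0.5 × 2.571 × 20.7 × 7.0² = 1304 kN/m.

1300 kN/m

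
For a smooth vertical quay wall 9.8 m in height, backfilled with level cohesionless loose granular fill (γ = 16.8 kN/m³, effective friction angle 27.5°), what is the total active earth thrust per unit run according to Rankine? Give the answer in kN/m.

K_a = tan²(45° − φ/2) = 0.3682.
P_a = ½ K_a γ H² = 0.5 × 0.3682 × 16.8 × 9.8² = 297.1 kN/m.

297 kN/m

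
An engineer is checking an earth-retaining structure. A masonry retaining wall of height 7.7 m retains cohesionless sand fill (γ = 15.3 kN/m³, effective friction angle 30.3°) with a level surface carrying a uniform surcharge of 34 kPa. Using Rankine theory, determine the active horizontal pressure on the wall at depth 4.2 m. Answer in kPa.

32.4 kPa

K_a = (1 − sin φ)/(1 + sin φ) = 0.3293.
σ_v = γz + q = 15.3 × 4.2 + 34 = 98.26 kPa.
σ_h = K_a σ_v = 0.3293 × 98.26 = 32.36 kPa.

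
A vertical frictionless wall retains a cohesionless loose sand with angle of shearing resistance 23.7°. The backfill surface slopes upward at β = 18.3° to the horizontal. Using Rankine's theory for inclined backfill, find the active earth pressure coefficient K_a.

K_a = cos β · (cos β − √(cos²β − cos²φ)) / (cos β + √(cos²β − cos²φ)).
cos β = 0.9494, cos φ = 0.9157, √(cos²β − cos²φ) = 0.2509.
K_a = 0.9494 × (0.9494 − 0.2509)/(0.9494 + 0.2509) = 0.5525.

0.552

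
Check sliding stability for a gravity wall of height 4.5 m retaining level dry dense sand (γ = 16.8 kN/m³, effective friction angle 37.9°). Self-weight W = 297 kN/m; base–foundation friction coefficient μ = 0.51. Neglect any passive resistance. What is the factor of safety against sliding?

3.73

K_a = tan²(45° − 37.9°/2) = 0.2389.
P_a = ½K_aγH² = 0.5×0.2389×16.8×4.5² = 40.64 kN/m, acting at H/3 = 1.500 m above the base.
FS_sliding = μW / P_a = 0.51×297 / 40.64 = 3.727.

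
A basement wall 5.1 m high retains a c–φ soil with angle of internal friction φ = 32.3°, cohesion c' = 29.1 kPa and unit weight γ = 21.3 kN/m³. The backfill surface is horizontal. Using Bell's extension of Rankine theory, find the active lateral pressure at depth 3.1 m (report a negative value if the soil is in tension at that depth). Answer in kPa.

K_a = (1 − sin φ)/(1 + sin φ) = 0.3035.
σ_a = K_a γ z − 2c√K_a = 0.3035×21.3×3.1 − 2×29.1×0.5509 = -12.02 kPa.

-12.0 kPa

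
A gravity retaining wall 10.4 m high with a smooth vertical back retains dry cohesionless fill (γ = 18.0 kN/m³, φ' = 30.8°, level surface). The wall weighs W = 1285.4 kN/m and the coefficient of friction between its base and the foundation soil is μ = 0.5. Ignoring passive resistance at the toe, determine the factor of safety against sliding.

2.05

K_a = tan²(45° − 30.8°/2) = 0.3227.
P_a = ½K_aγH² = 0.5×0.3227×18.0×10.4² = 314.1 kN/m, acting at H/3 = 3.467 m above the base.
FS_sliding = μW / P_a = 0.5×1285.4 / 314.1 = 2.046.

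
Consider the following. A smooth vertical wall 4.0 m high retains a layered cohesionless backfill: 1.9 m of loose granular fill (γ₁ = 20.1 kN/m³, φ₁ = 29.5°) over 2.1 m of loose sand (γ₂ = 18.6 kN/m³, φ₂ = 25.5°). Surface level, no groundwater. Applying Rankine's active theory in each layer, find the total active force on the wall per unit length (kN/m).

K_a1 = tan²(45°−29.5°/2) = 0.3401; K_a2 = tan²(45°−25.5°/2) = 0.3981.
Layer 1: σ at base = K_a1 γ₁ h₁ = 12.99 kPa; P₁ = ½×12.99×1.9 = 12.34.
Layer 2: σ_v at top = γ₁h₁ = 38.19; σ_h top = K_a2×38.19 = 15.20; σ_h base = K_a2×(38.19+18.6×2.1) = 30.75.
P₂ = ½(15.20+30.75)×2.1 = 48.25. Total P_a = 12.34+48.25 = 60.59 kN/m.

60.6 kN/m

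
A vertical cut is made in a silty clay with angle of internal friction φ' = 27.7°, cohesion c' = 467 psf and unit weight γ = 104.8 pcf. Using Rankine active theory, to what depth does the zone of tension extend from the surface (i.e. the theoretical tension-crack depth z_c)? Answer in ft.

14.7 ft

K_a = tan²(45° − 27.7°/2) = 0.3653; √K_a = 0.6044.
The active pressure is zero where K_a γ z = 2c√K_a, so z_c = 2c/(γ√K_a) = 2×467/(104.8×0.6044) = 14.74 ft.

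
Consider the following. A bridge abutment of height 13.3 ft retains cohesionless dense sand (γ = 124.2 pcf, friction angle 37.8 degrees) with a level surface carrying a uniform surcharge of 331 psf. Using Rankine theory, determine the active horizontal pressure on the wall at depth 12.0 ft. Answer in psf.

437 psf

K_a = (1 − sin φ)/(1 + sin φ) = 0.2400.
σ_v = γz + q = 124.2 × 12.0 + 331 = 1821 psf.
σ_h = K_a σ_v = 0.2400 × 1821 = 437.1 psf.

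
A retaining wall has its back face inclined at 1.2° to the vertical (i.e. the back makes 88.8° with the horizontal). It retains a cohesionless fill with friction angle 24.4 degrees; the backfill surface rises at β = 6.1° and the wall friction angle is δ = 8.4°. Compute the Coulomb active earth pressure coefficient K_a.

0.427

K_a = sin²(α+φ) / [sin²α · sin(α−δ) · (1 + √{sin(φ+δ)sin(φ−β) / (sin(α−δ)sin(α+β))})²].
With α = 88.8°, φ = 24.4°, δ = 8.4°, β = 6.1°: K_a = 0.4274.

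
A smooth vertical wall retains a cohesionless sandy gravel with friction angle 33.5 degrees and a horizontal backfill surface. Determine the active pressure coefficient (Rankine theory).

K_a = (1 − sin φ)/(1 + sin φ) = (1 − sin 33.5°)/(1 + sin 33.5°) = 0.2887.

0.289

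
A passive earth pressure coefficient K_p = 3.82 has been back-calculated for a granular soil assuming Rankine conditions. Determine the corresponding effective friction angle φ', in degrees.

K_p = (1+sin φ)/(1−sin φ) ⇒ sin φ = (K_p − 1)/(K_p + 1) = 0.5851.
φ = arcsin(0.5851) = 35.81°.

35.8°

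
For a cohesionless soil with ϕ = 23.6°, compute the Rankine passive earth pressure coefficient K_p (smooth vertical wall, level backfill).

K_p = (1 + sin φ)/(1 − sin φ) = tan²(45° + 23.6°/2) = 2.335.

2.34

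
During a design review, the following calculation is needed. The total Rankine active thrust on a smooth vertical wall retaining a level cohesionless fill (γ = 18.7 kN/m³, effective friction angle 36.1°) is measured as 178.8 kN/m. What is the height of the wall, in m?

8.60 m

K_a = 0.2585. P_a = ½ K_a γ H² ⇒ H = √(2P_a/(K_a γ)).
H = √(2×178.8/(0.2585×18.7)) = 8.601 m.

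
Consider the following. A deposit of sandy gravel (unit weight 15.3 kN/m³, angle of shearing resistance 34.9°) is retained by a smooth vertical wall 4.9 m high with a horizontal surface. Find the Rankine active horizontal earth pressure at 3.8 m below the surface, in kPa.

15.8 kPa

K_a = (1 − sin φ)/(1 + sin φ) = 0.2721.
σ_h = K_a γ z = 0.2721 × 15.3 × 3.8 = 15.82 kPa.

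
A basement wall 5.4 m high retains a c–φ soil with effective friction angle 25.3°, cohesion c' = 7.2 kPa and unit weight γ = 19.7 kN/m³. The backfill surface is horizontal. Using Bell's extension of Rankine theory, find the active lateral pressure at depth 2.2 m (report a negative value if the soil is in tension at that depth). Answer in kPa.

8.27 kPa

K_a = (1 − sin φ)/(1 + sin φ) = 0.4012.
σ_a = K_a γ z − 2c√K_a = 0.4012×19.7×2.2 − 2×7.2×0.6334 = 8.267 kPa.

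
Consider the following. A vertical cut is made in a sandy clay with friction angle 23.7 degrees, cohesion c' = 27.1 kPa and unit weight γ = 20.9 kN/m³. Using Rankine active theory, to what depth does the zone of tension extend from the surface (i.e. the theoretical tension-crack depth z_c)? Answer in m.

K_a = tan²(45° − 23.7°/2) = 0.4266; √K_a = 0.6531.
The active pressure is zero where K_a γ z = 2c√K_a, so z_c = 2c/(γ√K_a) = 2×27.1/(20.9×0.6531) = 3.971 m.

3.97 m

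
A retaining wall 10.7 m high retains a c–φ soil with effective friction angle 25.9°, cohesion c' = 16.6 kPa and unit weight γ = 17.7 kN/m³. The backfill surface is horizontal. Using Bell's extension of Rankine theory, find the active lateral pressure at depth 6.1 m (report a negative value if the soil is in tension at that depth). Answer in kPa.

21.5 kPa

K_a = (1 − sin φ)/(1 + sin φ) = 0.3920.
σ_a = K_a γ z − 2c√K_a = 0.3920×17.7×6.1 − 2×16.6×0.6261 = 21.54 kPa.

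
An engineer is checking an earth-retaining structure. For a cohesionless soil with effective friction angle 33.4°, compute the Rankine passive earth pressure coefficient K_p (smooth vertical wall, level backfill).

K_p = (1 + sin φ)/(1 − sin φ) = tan²(45° + 33.4°/2) = 3.449.

3.45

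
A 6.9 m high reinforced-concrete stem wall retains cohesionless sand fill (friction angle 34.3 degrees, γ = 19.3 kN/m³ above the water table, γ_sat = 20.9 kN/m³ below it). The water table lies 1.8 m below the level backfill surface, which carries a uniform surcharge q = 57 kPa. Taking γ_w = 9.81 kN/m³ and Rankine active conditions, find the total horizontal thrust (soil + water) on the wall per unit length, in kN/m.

K_a = tan²(45° − φ/2) = 0.2792.
γ' = 20.9 − 9.81 = 11.09 kN/m³. h₂ = H − d_w = 5.1 m.
σ'_h: at surface K_a·q = 15.91; at WT K_a(q+γd_w) = 25.61; at base K_a(q+γd_w+γ'h₂) = 41.40 kPa.
P₁ = ½(15.91+25.61)×1.8 = 37.37; P₂ = ½(25.61+41.40)×5.1 = 170.9; P_w = ½γ_w h₂² = 127.6.
Total = 37.37+170.9+127.6 = 335.8 kN/m.

336 kN/m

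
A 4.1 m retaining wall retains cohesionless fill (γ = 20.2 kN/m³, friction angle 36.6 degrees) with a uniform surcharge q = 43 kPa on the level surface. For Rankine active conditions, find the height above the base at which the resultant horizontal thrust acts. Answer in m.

1.71 m

K_a = 0.2530.
Triangular part P₁ = ½K_aγH² = 42.95 at H/3 = 1.367 m; rectangular part P₂ = K_a q H = 44.60 at H/2 = 2.050 m.
ȳ = (P₁·1.367 + P₂·2.050)/(P₁+P₂) = 1.715 m.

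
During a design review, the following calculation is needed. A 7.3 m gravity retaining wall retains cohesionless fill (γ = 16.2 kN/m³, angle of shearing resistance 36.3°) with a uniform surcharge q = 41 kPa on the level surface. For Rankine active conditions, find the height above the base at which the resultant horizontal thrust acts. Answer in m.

K_a = 0.2563.
Triangular part P₁ = ½K_aγH² = 110.6 at H/3 = 2.433 m; rectangular part P₂ = K_a q H = 76.70 at H/2 = 3.650 m.
ȳ = (P₁·2.433 + P₂·3.650)/(P₁+P₂) = 2.932 m.

2.93 m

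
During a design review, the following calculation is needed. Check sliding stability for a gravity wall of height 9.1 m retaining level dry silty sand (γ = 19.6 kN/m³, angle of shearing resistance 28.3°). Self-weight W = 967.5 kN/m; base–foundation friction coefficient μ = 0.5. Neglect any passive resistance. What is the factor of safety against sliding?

K_a = tan²(45° − 28.3°/2) = 0.3568.
P_a = ½K_aγH² = 0.5×0.3568×19.6×9.1² = 289.5 kN/m, acting at H/3 = 3.033 m above the base.
FS_sliding = μW / P_a = 0.5×967.5 / 289.5 = 1.671.

1.67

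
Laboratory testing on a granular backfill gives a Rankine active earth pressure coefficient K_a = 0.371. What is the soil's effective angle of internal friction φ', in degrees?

27.3°

K_a = tan²(45° − φ/2) ⇒ 45° − φ/2 = arctan(√0.371) = 31.35°.
φ = 2(45° − 31.35°) = 27.31°.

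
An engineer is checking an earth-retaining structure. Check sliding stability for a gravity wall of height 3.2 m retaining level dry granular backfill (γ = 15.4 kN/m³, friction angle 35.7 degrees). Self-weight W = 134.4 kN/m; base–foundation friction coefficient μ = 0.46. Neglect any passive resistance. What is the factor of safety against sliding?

2.98

K_a = tan²(45° − 35.7°/2) = 0.2630.
P_a = ½K_aγH² = 0.5×0.2630×15.4×3.2² = 20.74 kN/m, acting at H/3 = 1.067 m above the base.
FS_sliding = μW / P_a = 0.46×134.4 / 20.74 = 2.981.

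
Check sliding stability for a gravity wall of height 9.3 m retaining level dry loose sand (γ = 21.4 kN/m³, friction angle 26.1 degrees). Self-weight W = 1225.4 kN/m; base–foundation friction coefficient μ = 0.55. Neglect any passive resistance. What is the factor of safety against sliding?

K_a = tan²(45° − 26.1°/2) = 0.3889.
P_a = ½K_aγH² = 0.5×0.3889×21.4×9.3² = 359.9 kN/m, acting at H/3 = 3.100 m above the base.
FS_sliding = μW / P_a = 0.55×1225.4 / 359.9 = 1.872.

1.87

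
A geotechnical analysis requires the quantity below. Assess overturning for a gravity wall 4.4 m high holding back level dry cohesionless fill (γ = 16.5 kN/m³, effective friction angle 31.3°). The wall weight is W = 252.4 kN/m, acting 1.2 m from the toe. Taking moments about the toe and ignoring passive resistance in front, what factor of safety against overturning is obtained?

4.09

K_a = tan²(45° − 31.3°/2) = 0.3162.
P_a = ½K_aγH² = 0.5×0.3162×16.5×4.4² = 50.50 kN/m, acting at H/3 = 1.467 m above the base.
Overturning moment M_o = P_a × H/3 = 50.50 × 1.467 = 74.07.
Resisting moment M_r = W × 1.2 = 252.4 × 1.2 = 302.9.
FS_overturning = M_r/M_o = 302.9/74.07 = 4.089.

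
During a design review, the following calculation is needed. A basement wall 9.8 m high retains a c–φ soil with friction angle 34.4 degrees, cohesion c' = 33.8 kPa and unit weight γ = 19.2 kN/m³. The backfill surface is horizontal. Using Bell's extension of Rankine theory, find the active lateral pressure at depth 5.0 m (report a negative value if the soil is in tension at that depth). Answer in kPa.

K_a = (1 − sin φ)/(1 + sin φ) = 0.2780.
σ_a = K_a γ z − 2c√K_a = 0.2780×19.2×5.0 − 2×33.8×0.5272 = -8.955 kPa.

-8.96 kPa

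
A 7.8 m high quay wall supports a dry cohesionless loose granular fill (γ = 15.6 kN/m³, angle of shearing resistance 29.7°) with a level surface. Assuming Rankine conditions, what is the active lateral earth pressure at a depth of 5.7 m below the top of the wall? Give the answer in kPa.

30.0 kPa

K_a = (1 − sin φ)/(1 + sin φ) = 0.3374.
σ_h = K_a γ z = 0.3374 × 15.6 × 5.7 = 30.00 kPa.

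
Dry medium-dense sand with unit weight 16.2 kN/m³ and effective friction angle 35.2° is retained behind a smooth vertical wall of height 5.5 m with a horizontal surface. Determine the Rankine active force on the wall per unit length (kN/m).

65.8 kN/m

K_a = tan²(45° − φ/2) = 0.2687.
P_a = ½ K_a γ H² = 0.5 × 0.2687 × 16.2 × 5.5² = 65.84 kN/m.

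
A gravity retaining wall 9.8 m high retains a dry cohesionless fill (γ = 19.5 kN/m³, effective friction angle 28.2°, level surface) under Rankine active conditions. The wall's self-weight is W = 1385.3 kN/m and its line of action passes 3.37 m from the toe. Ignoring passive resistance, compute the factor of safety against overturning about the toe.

K_a = tan²(45° − 28.2°/2) = 0.3582.
P_a = ½K_aγH² = 0.5×0.3582×19.5×9.8² = 335.4 kN/m, acting at H/3 = 3.267 m above the base.
Overturning moment M_o = P_a × H/3 = 335.4 × 3.267 = 1096.
Resisting moment M_r = W × 3.37 = 1385.3 × 3.37 = 4668.
FS_overturning = M_r/M_o = 4668/1096 = 4.261.

4.26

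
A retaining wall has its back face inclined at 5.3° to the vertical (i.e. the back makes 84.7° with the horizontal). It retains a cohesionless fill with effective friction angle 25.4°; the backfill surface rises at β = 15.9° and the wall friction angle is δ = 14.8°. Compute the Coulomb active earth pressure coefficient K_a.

K_a = sin²(α+φ) / [sin²α · sin(α−δ) · (1 + √{sin(φ+δ)sin(φ−β) / (sin(α−δ)sin(α+β))})²].
With α = 84.7°, φ = 25.4°, δ = 14.8°, β = 15.9°: K_a = 0.5277.

0.528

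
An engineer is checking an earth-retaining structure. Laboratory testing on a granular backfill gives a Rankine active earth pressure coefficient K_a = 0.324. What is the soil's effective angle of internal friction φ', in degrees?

K_a = tan²(45° − φ/2) ⇒ 45° − φ/2 = arctan(√0.324) = 29.65°.
φ = 2(45° − 29.65°) = 30.70°.

30.7°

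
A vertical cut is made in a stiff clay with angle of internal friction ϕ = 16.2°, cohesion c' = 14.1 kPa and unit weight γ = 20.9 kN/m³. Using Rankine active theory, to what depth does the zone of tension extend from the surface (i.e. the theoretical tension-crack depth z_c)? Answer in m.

K_a = tan²(45° − 16.2°/2) = 0.5637; √K_a = 0.7508.
The active pressure is zero where K_a γ z = 2c√K_a, so z_c = 2c/(γ√K_a) = 2×14.1/(20.9×0.7508) = 1.797 m.

1.80 m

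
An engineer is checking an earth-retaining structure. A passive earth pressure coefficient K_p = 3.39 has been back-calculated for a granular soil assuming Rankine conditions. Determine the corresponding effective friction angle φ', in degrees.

K_p = (1+sin φ)/(1−sin φ) ⇒ sin φ = (K_p − 1)/(K_p + 1) = 0.5444.
φ = arcsin(0.5444) = 32.98°.

33.0°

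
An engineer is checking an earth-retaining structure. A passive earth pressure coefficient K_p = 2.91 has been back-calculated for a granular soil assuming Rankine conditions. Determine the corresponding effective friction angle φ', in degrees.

K_p = (1+sin φ)/(1−sin φ) ⇒ sin φ = (K_p − 1)/(K_p + 1) = 0.4885.
φ = arcsin(0.4885) = 29.24°.

29.2°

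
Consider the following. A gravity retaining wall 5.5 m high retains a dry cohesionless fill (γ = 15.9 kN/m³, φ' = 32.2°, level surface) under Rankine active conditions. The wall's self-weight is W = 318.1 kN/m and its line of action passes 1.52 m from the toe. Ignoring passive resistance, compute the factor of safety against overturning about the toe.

3.60

K_a = tan²(45° − 32.2°/2) = 0.3047.
P_a = ½K_aγH² = 0.5×0.3047×15.9×5.5² = 73.29 kN/m, acting at H/3 = 1.833 m above the base.
Overturning moment M_o = P_a × H/3 = 73.29 × 1.833 = 134.4.
Resisting moment M_r = W × 1.52 = 318.1 × 1.52 = 483.5.
FS_overturning = M_r/M_o = 483.5/134.4 = 3.599.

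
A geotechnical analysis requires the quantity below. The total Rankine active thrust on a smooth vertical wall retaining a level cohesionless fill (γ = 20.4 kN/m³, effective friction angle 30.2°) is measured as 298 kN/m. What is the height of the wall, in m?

K_a = 0.3307. P_a = ½ K_a γ H² ⇒ H = √(2P_a/(K_a γ)).
H = √(2×298/(0.3307×20.4)) = 9.400 m.

9.40 m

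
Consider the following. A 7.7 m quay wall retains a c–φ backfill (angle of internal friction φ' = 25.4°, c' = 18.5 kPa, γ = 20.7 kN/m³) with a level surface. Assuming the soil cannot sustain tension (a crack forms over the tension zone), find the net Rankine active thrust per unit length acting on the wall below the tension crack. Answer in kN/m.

K_a = 0.3996; √K_a = 0.6322.
Tension-crack depth z_c = 2c/(γ√K_a) = 2×18.5/(20.7×0.6322) = 2.827 m.
σ_a at base = K_a γ H − 2c√K_a = 0.3996×20.7×7.7 − 2×18.5×0.6322 = 40.31 kPa.
P_a = ½ × 40.31 × (H − z_c) = 0.5×40.31×4.873 = 98.20 kN/m.

98.2 kN/m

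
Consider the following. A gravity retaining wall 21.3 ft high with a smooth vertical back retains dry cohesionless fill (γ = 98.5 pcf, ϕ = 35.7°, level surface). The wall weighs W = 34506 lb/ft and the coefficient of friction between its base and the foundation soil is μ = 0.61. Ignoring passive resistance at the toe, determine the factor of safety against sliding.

3.58

K_a = tan²(45° − 35.7°/2) = 0.2630.
P_a = ½K_aγH² = 0.5×0.2630×98.5×21.3² = 5876 lb/ft, acting at H/3 = 7.100 ft above the base.
FS_sliding = μW / P_a = 0.61×34506 / 5876 = 3.582.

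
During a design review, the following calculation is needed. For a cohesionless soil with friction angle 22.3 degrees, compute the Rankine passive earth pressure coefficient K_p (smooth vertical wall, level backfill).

2.22

K_p = (1 + sin φ)/(1 − sin φ) = tan²(45° + 22.3°/2) = 2.223.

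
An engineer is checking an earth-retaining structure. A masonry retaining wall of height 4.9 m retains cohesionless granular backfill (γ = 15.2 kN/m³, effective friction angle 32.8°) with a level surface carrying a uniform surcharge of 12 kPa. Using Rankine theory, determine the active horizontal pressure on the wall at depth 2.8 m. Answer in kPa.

K_a = (1 − sin φ)/(1 + sin φ) = 0.2973.
σ_v = γz + q = 15.2 × 2.8 + 12 = 54.56 kPa.
σ_h = K_a σ_v = 0.2973 × 54.56 = 16.22 kPa.

16.2 kPa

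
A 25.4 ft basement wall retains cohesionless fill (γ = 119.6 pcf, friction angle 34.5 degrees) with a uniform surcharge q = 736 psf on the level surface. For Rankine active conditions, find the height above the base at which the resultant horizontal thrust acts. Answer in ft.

K_a = 0.2768.
Triangular part P₁ = ½K_aγH² = 10680 at H/3 = 8.467 ft; rectangular part P₂ = K_a q H = 5175 at H/2 = 12.70 ft.
ȳ = (P₁·8.467 + P₂·12.70)/(P₁+P₂) = 9.848 ft.

9.85 ft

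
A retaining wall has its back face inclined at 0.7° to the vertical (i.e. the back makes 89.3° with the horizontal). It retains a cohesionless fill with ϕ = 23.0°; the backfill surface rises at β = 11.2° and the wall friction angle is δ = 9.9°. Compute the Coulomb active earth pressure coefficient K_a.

0.486

K_a = sin²(α+φ) / [sin²α · sin(α−δ) · (1 + √{sin(φ+δ)sin(φ−β) / (sin(α−δ)sin(α+β))})²].
With α = 89.3°, φ = 23.0°, δ = 9.9°, β = 11.2°: K_a = 0.4858.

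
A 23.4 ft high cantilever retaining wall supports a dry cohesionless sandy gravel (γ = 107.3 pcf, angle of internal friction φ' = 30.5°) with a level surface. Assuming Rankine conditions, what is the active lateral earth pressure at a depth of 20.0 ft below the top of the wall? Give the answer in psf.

K_a = (1 − sin φ)/(1 + sin φ) = 0.3267.
σ_h = K_a γ z = 0.3267 × 107.3 × 20.0 = 701.0 psf.

701 psf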